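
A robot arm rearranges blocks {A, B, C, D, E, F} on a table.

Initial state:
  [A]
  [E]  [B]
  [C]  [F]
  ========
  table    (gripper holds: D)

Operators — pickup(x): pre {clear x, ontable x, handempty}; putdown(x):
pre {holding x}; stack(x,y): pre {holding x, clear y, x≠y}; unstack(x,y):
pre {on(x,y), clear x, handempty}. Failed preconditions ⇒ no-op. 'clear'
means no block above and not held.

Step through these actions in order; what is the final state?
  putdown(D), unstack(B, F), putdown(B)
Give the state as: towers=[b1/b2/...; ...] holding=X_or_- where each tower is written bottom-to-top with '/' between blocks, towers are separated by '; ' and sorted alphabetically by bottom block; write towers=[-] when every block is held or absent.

towers=[B; C/E/A; D; F] holding=-

step 1 (putdown(D)): towers=[C/E/A; D; F/B] holding=-
step 2 (unstack(B, F)): towers=[C/E/A; D; F] holding=B
step 3 (putdown(B)): towers=[B; C/E/A; D; F] holding=-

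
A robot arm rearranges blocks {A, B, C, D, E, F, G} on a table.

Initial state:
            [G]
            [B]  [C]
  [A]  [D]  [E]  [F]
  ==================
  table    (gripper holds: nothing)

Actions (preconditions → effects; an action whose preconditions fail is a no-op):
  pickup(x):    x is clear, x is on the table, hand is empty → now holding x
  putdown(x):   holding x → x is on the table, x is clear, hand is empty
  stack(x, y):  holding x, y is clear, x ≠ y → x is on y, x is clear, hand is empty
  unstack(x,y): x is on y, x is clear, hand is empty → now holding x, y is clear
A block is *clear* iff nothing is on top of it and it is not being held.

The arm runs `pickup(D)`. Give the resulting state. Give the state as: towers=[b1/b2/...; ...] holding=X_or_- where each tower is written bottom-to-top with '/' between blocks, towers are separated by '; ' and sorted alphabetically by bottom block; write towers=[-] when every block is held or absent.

before: towers=[A; D; E/B/G; F/C] holding=-
pre[pickup(D)]: clear(D) ok, ontable(D) ok, handempty ok
all met → apply pickup(D)
after:  towers=[A; E/B/G; F/C] holding=D

towers=[A; E/B/G; F/C] holding=D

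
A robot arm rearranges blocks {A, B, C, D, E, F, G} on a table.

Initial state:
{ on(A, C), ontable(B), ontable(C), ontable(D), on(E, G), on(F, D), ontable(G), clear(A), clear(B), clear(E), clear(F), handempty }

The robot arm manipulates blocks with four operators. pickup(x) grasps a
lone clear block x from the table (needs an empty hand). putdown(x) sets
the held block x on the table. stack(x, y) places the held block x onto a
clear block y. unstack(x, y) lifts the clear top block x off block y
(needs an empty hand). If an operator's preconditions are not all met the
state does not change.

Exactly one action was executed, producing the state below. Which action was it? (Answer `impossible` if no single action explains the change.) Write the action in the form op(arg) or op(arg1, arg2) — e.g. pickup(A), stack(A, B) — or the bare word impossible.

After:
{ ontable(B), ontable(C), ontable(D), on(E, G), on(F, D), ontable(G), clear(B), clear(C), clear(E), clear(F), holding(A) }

target: towers=[B; C; D/F; G/E] holding=A
         pickup(B) → towers=[C/A; D/F; G/E] holding=B
     unstack(F, D) → towers=[B; C/A; D; G/E] holding=F
     unstack(A, C) → towers=[B; C; D/F; G/E] holding=A  ← match
     unstack(E, G) → towers=[B; C/A; D/F; G] holding=E

unstack(A, C)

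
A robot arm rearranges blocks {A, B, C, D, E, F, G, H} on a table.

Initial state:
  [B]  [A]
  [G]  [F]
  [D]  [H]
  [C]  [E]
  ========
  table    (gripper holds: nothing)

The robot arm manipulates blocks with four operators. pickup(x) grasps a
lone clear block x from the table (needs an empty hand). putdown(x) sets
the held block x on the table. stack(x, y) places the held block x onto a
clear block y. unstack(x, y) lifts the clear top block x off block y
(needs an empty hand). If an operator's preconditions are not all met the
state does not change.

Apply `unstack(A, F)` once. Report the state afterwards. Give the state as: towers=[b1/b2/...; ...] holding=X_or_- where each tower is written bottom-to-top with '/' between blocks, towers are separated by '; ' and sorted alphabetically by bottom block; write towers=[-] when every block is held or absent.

towers=[C/D/G/B; E/H/F] holding=A

before: towers=[C/D/G/B; E/H/F/A] holding=-
pre[unstack(A, F)]: on(A,F) yes, clear(A) yes, handempty yes
all met → apply unstack(A, F)
after:  towers=[C/D/G/B; E/H/F] holding=A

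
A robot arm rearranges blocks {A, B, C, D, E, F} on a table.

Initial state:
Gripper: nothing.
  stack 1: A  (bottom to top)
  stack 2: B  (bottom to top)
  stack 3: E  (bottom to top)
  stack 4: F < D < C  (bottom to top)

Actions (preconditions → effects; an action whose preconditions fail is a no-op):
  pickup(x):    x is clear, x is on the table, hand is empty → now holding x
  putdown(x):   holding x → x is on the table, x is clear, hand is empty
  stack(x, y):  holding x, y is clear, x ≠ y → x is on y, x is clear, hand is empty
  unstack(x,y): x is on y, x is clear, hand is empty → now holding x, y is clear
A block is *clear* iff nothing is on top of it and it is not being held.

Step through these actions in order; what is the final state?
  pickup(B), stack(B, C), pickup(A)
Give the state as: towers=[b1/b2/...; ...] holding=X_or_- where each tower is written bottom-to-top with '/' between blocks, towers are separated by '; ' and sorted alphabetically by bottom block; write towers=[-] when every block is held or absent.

towers=[E; F/D/C/B] holding=A

step 1 (pickup(B)): towers=[A; E; F/D/C] holding=B
step 2 (stack(B, C)): towers=[A; E; F/D/C/B] holding=-
step 3 (pickup(A)): towers=[E; F/D/C/B] holding=A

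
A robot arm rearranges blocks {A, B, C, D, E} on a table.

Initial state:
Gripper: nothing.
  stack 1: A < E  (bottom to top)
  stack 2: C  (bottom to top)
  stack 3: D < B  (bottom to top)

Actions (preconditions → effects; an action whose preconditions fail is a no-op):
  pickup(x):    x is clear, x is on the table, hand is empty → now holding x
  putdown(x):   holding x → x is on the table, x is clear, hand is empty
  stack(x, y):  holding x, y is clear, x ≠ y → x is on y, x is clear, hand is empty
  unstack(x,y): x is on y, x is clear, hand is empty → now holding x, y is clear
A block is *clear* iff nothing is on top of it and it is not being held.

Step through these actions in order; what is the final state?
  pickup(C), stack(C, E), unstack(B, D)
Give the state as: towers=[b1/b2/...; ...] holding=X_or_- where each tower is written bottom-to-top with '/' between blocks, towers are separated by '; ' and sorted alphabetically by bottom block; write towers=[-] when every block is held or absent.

step 1 (pickup(C)): towers=[A/E; D/B] holding=C
step 2 (stack(C, E)): towers=[A/E/C; D/B] holding=-
step 3 (unstack(B, D)): towers=[A/E/C; D] holding=B

towers=[A/E/C; D] holding=B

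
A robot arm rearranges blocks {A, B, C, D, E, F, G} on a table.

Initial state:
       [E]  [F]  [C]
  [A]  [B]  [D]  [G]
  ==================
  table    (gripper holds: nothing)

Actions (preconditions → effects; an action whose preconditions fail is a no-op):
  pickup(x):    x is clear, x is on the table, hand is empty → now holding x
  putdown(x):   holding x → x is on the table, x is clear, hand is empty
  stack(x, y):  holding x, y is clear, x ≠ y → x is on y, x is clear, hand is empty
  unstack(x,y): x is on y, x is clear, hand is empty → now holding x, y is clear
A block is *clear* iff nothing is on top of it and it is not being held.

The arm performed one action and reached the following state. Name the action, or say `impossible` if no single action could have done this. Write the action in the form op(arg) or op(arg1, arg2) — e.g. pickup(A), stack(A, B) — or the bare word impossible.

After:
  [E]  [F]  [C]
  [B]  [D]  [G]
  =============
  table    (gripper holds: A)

target: towers=[B/E; D/F; G/C] holding=A
     unstack(F, D) → towers=[A; B/E; D; G/C] holding=F
         pickup(A) → towers=[B/E; D/F; G/C] holding=A  ← match
     unstack(E, B) → towers=[A; B; D/F; G/C] holding=E
     unstack(C, G) → towers=[A; B/E; D/F; G] holding=C

pickup(A)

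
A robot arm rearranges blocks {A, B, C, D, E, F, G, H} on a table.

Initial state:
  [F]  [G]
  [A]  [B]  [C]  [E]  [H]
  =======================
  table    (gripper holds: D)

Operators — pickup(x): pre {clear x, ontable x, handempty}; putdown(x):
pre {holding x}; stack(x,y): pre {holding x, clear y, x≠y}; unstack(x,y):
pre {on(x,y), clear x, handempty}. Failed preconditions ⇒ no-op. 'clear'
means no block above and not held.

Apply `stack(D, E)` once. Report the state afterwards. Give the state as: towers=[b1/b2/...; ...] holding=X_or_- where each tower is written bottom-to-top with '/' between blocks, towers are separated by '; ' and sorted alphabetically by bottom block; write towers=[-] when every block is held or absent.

before: towers=[A/F; B/G; C; E; H] holding=D
pre[stack(D, E)]: holding(D) yes, clear(E) yes, D≠E yes
all met → apply stack(D, E)
after:  towers=[A/F; B/G; C; E/D; H] holding=-

towers=[A/F; B/G; C; E/D; H] holding=-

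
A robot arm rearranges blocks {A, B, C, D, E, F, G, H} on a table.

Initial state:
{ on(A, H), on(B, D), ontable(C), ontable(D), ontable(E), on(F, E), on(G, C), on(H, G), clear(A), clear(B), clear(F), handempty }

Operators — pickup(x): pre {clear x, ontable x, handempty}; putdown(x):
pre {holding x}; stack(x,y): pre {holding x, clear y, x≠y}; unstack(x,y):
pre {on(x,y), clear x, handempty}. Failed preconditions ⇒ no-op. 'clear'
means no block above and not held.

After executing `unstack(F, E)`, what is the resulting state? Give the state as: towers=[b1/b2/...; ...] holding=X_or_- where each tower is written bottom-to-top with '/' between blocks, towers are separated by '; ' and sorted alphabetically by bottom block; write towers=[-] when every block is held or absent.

towers=[C/G/H/A; D/B; E] holding=F

before: towers=[C/G/H/A; D/B; E/F] holding=-
pre[unstack(F, E)]: on(F,E) yes, clear(F) yes, handempty yes
all met → apply unstack(F, E)
after:  towers=[C/G/H/A; D/B; E] holding=F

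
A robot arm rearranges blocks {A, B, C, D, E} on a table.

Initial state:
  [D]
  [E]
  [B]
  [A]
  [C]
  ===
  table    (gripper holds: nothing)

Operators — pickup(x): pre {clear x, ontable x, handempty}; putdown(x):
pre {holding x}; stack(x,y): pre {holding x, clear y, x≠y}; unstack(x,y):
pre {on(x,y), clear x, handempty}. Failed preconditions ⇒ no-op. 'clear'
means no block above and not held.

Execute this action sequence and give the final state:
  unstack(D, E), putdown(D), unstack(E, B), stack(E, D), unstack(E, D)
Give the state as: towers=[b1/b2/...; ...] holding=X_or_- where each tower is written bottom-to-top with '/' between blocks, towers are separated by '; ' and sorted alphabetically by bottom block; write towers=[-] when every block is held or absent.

step 1 (unstack(D, E)): towers=[C/A/B/E] holding=D
step 2 (putdown(D)): towers=[C/A/B/E; D] holding=-
step 3 (unstack(E, B)): towers=[C/A/B; D] holding=E
step 4 (stack(E, D)): towers=[C/A/B; D/E] holding=-
step 5 (unstack(E, D)): towers=[C/A/B; D] holding=E

towers=[C/A/B; D] holding=E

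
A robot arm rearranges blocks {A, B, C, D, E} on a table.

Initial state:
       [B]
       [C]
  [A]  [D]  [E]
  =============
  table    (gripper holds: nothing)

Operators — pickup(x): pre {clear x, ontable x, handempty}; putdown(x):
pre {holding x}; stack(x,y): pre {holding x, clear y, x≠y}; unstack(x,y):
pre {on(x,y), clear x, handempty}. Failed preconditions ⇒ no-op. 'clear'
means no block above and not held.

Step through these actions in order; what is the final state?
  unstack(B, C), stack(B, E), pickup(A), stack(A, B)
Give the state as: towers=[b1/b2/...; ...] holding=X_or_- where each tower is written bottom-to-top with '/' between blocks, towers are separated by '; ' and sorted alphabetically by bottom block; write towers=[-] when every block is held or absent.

towers=[D/C; E/B/A] holding=-

step 1 (unstack(B, C)): towers=[A; D/C; E] holding=B
step 2 (stack(B, E)): towers=[A; D/C; E/B] holding=-
step 3 (pickup(A)): towers=[D/C; E/B] holding=A
step 4 (stack(A, B)): towers=[D/C; E/B/A] holding=-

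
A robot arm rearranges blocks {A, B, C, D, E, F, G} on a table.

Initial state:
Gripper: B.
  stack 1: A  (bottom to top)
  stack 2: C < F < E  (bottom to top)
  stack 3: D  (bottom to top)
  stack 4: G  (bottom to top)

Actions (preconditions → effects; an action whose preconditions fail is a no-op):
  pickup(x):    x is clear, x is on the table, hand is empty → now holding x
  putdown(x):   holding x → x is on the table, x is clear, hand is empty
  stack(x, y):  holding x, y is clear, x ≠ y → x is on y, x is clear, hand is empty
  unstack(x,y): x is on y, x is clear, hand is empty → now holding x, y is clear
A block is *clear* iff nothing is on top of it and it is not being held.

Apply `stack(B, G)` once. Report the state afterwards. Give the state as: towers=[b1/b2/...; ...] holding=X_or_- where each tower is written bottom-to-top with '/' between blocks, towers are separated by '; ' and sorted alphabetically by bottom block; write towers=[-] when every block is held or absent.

before: towers=[A; C/F/E; D; G] holding=B
pre[stack(B, G)]: holding(B) ok, clear(G) ok, B≠G ok
all met → apply stack(B, G)
after:  towers=[A; C/F/E; D; G/B] holding=-

towers=[A; C/F/E; D; G/B] holding=-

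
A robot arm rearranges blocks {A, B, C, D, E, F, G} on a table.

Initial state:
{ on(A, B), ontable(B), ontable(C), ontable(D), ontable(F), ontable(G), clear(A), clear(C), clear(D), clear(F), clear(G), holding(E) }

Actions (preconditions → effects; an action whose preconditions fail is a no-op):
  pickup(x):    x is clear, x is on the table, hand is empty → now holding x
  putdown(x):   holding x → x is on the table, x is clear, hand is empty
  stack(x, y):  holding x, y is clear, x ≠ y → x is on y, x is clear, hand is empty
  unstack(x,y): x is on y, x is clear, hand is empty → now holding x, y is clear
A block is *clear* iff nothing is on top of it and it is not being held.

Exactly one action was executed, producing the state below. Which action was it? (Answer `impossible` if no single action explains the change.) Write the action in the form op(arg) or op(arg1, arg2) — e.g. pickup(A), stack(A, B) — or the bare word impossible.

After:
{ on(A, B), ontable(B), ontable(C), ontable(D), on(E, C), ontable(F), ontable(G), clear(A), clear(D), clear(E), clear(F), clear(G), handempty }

stack(E, C)

target: towers=[B/A; C/E; D; F; G] holding=-
        putdown(E) → towers=[B/A; C; D; E; F; G] holding=-
       stack(E, F) → towers=[B/A; C; D; F/E; G] holding=-
       stack(E, G) → towers=[B/A; C; D; F; G/E] holding=-
       stack(E, D) → towers=[B/A; C; D/E; F; G] holding=-
       stack(E, A) → towers=[B/A/E; C; D; F; G] holding=-
       stack(E, C) → towers=[B/A; C/E; D; F; G] holding=-  ← match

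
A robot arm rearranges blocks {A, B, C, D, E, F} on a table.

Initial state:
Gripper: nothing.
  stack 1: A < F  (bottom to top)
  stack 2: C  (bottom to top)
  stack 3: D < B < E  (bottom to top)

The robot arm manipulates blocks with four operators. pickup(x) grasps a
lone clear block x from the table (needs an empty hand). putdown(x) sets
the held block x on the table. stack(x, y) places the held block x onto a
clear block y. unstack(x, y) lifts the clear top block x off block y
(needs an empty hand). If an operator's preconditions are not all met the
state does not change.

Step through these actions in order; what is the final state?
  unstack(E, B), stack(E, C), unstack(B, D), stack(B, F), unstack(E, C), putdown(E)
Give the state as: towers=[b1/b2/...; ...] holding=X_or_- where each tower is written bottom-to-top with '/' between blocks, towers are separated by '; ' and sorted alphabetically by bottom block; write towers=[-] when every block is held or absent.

step 1 (unstack(E, B)): towers=[A/F; C; D/B] holding=E
step 2 (stack(E, C)): towers=[A/F; C/E; D/B] holding=-
step 3 (unstack(B, D)): towers=[A/F; C/E; D] holding=B
step 4 (stack(B, F)): towers=[A/F/B; C/E; D] holding=-
step 5 (unstack(E, C)): towers=[A/F/B; C; D] holding=E
step 6 (putdown(E)): towers=[A/F/B; C; D; E] holding=-

towers=[A/F/B; C; D; E] holding=-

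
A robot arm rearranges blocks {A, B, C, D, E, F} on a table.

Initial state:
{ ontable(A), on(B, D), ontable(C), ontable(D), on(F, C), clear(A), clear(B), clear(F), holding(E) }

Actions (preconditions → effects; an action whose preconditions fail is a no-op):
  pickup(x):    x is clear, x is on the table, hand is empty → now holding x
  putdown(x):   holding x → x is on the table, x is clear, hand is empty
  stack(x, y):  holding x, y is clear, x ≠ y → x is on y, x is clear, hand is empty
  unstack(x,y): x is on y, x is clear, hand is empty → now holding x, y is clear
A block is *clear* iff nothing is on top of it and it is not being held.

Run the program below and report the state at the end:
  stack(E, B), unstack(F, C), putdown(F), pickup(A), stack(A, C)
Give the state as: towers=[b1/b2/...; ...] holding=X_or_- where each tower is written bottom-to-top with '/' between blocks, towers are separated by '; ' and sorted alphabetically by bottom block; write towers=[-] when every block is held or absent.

towers=[C/A; D/B/E; F] holding=-

step 1 (stack(E, B)): towers=[A; C/F; D/B/E] holding=-
step 2 (unstack(F, C)): towers=[A; C; D/B/E] holding=F
step 3 (putdown(F)): towers=[A; C; D/B/E; F] holding=-
step 4 (pickup(A)): towers=[C; D/B/E; F] holding=A
step 5 (stack(A, C)): towers=[C/A; D/B/E; F] holding=-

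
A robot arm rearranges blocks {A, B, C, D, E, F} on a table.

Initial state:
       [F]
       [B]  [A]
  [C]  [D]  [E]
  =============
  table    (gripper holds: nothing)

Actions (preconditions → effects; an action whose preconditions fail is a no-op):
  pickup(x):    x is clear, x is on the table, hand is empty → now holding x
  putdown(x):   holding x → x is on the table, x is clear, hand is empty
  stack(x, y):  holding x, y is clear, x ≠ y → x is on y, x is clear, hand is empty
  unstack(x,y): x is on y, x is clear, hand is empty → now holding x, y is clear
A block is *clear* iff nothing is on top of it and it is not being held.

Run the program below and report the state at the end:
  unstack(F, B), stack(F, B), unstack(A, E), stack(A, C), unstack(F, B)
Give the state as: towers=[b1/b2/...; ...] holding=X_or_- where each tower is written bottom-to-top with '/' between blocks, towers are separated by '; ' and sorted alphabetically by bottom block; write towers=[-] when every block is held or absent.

towers=[C/A; D/B; E] holding=F

step 1 (unstack(F, B)): towers=[C; D/B; E/A] holding=F
step 2 (stack(F, B)): towers=[C; D/B/F; E/A] holding=-
step 3 (unstack(A, E)): towers=[C; D/B/F; E] holding=A
step 4 (stack(A, C)): towers=[C/A; D/B/F; E] holding=-
step 5 (unstack(F, B)): towers=[C/A; D/B; E] holding=F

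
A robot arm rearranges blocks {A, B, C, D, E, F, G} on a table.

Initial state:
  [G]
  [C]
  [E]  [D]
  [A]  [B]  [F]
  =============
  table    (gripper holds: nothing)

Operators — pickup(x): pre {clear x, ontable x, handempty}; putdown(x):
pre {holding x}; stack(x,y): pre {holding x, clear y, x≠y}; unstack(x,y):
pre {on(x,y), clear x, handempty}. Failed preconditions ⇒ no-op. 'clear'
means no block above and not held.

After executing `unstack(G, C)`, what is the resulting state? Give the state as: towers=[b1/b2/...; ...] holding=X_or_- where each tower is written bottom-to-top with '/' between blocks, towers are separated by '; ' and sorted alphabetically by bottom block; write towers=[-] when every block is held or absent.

before: towers=[A/E/C/G; B/D; F] holding=-
pre[unstack(G, C)]: on(G,C) yes, clear(G) yes, handempty yes
all met → apply unstack(G, C)
after:  towers=[A/E/C; B/D; F] holding=G

towers=[A/E/C; B/D; F] holding=G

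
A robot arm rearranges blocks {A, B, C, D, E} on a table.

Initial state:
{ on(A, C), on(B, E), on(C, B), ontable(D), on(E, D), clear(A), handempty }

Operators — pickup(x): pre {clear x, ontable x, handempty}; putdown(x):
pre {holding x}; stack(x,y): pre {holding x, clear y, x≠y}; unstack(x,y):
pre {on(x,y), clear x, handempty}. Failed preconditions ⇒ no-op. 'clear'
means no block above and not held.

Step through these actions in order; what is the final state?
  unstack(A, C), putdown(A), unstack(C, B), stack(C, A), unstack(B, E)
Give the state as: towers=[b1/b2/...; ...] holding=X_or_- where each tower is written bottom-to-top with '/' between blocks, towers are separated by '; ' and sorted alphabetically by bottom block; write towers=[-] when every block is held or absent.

step 1 (unstack(A, C)): towers=[D/E/B/C] holding=A
step 2 (putdown(A)): towers=[A; D/E/B/C] holding=-
step 3 (unstack(C, B)): towers=[A; D/E/B] holding=C
step 4 (stack(C, A)): towers=[A/C; D/E/B] holding=-
step 5 (unstack(B, E)): towers=[A/C; D/E] holding=B

towers=[A/C; D/E] holding=B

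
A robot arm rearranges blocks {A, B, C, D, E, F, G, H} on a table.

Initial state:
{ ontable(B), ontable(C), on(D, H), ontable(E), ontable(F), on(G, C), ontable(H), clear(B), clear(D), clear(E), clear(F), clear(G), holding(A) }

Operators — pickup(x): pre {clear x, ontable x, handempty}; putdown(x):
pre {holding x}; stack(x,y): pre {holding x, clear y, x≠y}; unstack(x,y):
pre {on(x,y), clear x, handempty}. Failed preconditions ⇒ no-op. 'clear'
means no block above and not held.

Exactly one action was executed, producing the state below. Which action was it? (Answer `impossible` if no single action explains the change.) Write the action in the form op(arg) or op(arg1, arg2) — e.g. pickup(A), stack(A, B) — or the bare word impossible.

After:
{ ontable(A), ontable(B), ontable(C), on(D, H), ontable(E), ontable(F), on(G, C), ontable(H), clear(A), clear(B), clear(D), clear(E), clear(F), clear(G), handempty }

putdown(A)

target: towers=[A; B; C/G; E; F; H/D] holding=-
        putdown(A) → towers=[A; B; C/G; E; F; H/D] holding=-  ← match
       stack(A, G) → towers=[B; C/G/A; E; F; H/D] holding=-
       stack(A, E) → towers=[B; C/G; E/A; F; H/D] holding=-
       stack(A, B) → towers=[B/A; C/G; E; F; H/D] holding=-
       stack(A, F) → towers=[B; C/G; E; F/A; H/D] holding=-
       stack(A, D) → towers=[B; C/G; E; F; H/D/A] holding=-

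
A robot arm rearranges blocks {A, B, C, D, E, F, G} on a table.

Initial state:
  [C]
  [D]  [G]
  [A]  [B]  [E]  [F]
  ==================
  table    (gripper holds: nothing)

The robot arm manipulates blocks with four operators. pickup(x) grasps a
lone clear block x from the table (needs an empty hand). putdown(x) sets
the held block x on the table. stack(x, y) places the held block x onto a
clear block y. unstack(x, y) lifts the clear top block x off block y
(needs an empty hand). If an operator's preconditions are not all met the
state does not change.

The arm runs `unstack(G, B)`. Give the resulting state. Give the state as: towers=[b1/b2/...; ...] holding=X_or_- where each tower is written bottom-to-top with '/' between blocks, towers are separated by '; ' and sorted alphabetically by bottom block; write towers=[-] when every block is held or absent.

towers=[A/D/C; B; E; F] holding=G

before: towers=[A/D/C; B/G; E; F] holding=-
pre[unstack(G, B)]: on(G,B) ok, clear(G) ok, handempty ok
all met → apply unstack(G, B)
after:  towers=[A/D/C; B; E; F] holding=G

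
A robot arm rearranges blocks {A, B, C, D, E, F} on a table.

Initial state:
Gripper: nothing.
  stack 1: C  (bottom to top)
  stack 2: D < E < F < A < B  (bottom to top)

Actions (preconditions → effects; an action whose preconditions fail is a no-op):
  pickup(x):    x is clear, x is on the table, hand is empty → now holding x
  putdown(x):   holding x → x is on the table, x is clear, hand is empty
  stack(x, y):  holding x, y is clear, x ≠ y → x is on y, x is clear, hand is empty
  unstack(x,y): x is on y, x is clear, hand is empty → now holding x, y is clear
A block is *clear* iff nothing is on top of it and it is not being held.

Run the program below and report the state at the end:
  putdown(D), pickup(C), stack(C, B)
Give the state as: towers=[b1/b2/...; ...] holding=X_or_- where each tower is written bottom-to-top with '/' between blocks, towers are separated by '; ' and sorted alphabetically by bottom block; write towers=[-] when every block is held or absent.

towers=[D/E/F/A/B/C] holding=-

step 1 (putdown(D)) [no-op]: towers=[C; D/E/F/A/B] holding=-
step 2 (pickup(C)): towers=[D/E/F/A/B] holding=C
step 3 (stack(C, B)): towers=[D/E/F/A/B/C] holding=-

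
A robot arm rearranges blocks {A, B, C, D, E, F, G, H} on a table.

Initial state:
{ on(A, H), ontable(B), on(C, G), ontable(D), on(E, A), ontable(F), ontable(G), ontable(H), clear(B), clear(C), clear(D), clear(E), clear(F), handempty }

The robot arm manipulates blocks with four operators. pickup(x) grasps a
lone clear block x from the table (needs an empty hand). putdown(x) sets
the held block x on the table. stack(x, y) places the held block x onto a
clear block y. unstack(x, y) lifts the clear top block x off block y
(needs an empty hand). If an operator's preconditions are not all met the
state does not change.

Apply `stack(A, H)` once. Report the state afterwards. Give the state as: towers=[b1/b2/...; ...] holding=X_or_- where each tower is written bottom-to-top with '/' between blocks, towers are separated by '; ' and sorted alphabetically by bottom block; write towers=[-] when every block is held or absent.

towers=[B; D; F; G/C; H/A/E] holding=-

before: towers=[B; D; F; G/C; H/A/E] holding=-
pre[stack(A, H)]: holding(A) ✗, clear(H) ✗, A≠H ✓
holding(A), clear(H) unmet → stack(A, H) is a no-op
after:  towers=[B; D; F; G/C; H/A/E] holding=-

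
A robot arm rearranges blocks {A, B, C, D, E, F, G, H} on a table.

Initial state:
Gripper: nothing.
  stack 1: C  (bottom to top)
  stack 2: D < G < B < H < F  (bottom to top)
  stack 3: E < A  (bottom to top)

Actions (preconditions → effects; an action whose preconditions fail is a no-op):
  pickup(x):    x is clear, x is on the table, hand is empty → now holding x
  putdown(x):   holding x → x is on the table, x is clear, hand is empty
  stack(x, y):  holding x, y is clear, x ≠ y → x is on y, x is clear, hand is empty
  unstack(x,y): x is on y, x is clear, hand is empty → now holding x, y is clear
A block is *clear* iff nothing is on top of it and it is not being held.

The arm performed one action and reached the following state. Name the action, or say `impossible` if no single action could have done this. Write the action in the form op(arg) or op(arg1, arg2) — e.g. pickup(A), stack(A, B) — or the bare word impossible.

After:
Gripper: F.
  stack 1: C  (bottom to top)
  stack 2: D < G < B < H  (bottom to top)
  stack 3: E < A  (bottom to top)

unstack(F, H)

target: towers=[C; D/G/B/H; E/A] holding=F
     unstack(A, E) → towers=[C; D/G/B/H/F; E] holding=A
     unstack(F, H) → towers=[C; D/G/B/H; E/A] holding=F  ← match
         pickup(C) → towers=[D/G/B/H/F; E/A] holding=C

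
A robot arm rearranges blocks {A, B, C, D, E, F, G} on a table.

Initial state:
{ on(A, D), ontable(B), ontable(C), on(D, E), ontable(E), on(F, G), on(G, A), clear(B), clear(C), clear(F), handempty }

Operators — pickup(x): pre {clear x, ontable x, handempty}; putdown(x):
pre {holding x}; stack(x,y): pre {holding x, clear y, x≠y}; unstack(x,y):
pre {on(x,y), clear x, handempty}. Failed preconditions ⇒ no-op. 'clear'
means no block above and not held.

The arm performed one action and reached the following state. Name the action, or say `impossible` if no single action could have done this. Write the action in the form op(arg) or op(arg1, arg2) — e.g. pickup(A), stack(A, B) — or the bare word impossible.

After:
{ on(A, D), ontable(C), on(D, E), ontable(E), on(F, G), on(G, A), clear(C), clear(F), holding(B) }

target: towers=[C; E/D/A/G/F] holding=B
         pickup(B) → towers=[C; E/D/A/G/F] holding=B  ← match
     unstack(F, G) → towers=[B; C; E/D/A/G] holding=F
         pickup(C) → towers=[B; E/D/A/G/F] holding=C

pickup(B)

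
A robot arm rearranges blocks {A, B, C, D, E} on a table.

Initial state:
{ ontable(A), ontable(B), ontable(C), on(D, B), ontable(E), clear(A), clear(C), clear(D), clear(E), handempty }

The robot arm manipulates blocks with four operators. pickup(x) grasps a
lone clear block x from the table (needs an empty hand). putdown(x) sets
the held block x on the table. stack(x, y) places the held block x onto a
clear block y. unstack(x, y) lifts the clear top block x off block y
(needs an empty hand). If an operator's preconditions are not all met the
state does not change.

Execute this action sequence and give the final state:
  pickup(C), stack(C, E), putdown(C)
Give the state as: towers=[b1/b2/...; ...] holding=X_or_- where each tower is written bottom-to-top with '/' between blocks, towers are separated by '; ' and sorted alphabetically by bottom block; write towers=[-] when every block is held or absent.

towers=[A; B/D; E/C] holding=-

step 1 (pickup(C)): towers=[A; B/D; E] holding=C
step 2 (stack(C, E)): towers=[A; B/D; E/C] holding=-
step 3 (putdown(C)) [no-op]: towers=[A; B/D; E/C] holding=-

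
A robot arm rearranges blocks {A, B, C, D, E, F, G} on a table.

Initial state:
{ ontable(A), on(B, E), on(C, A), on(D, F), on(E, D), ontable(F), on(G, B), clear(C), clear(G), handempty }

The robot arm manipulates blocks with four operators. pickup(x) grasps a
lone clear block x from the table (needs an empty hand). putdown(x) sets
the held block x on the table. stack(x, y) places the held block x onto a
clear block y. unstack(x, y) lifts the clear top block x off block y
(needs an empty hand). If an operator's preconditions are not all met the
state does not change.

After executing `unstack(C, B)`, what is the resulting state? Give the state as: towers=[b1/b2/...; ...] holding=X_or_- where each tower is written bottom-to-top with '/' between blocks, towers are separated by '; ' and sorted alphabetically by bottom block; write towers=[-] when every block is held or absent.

before: towers=[A/C; F/D/E/B/G] holding=-
pre[unstack(C, B)]: on(C,B) fail, clear(C) ok, handempty ok
on(C,B) unmet → unstack(C, B) is a no-op
after:  towers=[A/C; F/D/E/B/G] holding=-

towers=[A/C; F/D/E/B/G] holding=-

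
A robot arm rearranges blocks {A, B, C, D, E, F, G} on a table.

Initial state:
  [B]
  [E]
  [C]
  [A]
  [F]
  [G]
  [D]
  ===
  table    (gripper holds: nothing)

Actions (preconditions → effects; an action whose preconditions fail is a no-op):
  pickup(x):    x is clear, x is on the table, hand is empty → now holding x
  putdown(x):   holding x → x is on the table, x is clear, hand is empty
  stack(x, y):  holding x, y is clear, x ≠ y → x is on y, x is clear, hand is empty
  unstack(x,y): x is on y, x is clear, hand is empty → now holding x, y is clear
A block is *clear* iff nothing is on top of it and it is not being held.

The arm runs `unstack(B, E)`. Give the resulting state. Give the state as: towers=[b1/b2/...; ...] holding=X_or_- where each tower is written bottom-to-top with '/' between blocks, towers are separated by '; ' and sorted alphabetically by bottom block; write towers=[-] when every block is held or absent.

towers=[D/G/F/A/C/E] holding=B

before: towers=[D/G/F/A/C/E/B] holding=-
pre[unstack(B, E)]: on(B,E) ok, clear(B) ok, handempty ok
all met → apply unstack(B, E)
after:  towers=[D/G/F/A/C/E] holding=B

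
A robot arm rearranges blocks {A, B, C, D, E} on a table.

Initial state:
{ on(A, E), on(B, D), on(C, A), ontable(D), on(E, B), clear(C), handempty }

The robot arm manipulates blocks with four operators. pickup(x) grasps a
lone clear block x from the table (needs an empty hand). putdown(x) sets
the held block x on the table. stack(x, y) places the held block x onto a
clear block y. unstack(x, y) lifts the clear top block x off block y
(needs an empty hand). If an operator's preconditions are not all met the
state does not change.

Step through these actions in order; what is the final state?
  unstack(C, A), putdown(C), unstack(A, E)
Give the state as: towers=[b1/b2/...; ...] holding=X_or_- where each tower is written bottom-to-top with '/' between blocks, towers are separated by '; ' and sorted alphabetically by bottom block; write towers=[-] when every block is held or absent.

towers=[C; D/B/E] holding=A

step 1 (unstack(C, A)): towers=[D/B/E/A] holding=C
step 2 (putdown(C)): towers=[C; D/B/E/A] holding=-
step 3 (unstack(A, E)): towers=[C; D/B/E] holding=A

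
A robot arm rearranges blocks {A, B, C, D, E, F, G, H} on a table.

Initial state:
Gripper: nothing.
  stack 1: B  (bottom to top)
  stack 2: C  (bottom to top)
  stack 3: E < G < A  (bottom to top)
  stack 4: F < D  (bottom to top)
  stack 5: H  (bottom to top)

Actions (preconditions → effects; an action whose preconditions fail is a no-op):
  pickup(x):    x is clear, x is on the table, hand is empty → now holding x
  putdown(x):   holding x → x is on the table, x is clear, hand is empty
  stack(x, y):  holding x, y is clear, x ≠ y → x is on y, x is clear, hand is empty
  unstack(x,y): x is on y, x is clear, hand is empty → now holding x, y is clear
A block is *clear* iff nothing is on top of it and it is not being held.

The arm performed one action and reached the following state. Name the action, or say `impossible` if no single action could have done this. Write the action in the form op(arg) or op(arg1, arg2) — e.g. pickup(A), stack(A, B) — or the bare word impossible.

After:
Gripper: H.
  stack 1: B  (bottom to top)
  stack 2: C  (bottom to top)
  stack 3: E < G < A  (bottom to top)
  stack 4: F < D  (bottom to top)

target: towers=[B; C; E/G/A; F/D] holding=H
     unstack(A, G) → towers=[B; C; E/G; F/D; H] holding=A
         pickup(H) → towers=[B; C; E/G/A; F/D] holding=H  ← match
         pickup(B) → towers=[C; E/G/A; F/D; H] holding=B
     unstack(D, F) → towers=[B; C; E/G/A; F; H] holding=D
         pickup(C) → towers=[B; E/G/A; F/D; H] holding=C

pickup(H)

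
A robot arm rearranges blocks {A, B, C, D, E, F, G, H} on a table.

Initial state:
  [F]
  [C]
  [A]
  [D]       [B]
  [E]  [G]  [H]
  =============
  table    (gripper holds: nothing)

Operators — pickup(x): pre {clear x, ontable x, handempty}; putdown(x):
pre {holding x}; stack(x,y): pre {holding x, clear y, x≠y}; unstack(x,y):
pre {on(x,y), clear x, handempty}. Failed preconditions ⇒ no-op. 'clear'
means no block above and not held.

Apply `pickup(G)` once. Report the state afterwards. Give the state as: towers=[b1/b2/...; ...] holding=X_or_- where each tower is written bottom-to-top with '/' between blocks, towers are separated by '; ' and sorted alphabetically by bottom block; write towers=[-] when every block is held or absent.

towers=[E/D/A/C/F; H/B] holding=G

before: towers=[E/D/A/C/F; G; H/B] holding=-
pre[pickup(G)]: clear(G) ✓, ontable(G) ✓, handempty ✓
all met → apply pickup(G)
after:  towers=[E/D/A/C/F; H/B] holding=G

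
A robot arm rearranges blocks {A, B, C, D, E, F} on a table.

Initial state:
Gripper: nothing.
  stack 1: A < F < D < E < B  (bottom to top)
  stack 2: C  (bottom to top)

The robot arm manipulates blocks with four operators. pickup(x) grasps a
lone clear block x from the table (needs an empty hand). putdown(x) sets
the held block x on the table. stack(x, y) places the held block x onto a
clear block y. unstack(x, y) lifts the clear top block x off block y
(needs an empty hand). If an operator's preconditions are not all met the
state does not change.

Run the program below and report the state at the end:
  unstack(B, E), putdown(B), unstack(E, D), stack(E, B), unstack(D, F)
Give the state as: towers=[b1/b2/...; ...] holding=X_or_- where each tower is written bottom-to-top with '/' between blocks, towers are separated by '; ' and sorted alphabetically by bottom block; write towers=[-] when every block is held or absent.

towers=[A/F; B/E; C] holding=D

step 1 (unstack(B, E)): towers=[A/F/D/E; C] holding=B
step 2 (putdown(B)): towers=[A/F/D/E; B; C] holding=-
step 3 (unstack(E, D)): towers=[A/F/D; B; C] holding=E
step 4 (stack(E, B)): towers=[A/F/D; B/E; C] holding=-
step 5 (unstack(D, F)): towers=[A/F; B/E; C] holding=D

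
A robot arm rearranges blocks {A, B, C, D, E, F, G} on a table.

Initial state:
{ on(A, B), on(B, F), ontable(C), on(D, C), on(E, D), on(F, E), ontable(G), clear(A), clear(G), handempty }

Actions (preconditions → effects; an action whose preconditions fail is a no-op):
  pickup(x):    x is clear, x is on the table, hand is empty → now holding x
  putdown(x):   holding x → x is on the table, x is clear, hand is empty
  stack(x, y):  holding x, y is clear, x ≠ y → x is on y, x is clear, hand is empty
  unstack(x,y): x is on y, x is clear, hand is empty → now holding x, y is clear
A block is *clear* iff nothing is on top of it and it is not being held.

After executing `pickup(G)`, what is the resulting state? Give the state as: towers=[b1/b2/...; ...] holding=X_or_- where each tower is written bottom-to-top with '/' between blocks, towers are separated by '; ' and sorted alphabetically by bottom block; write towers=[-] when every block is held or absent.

towers=[C/D/E/F/B/A] holding=G

before: towers=[C/D/E/F/B/A; G] holding=-
pre[pickup(G)]: clear(G) yes, ontable(G) yes, handempty yes
all met → apply pickup(G)
after:  towers=[C/D/E/F/B/A] holding=G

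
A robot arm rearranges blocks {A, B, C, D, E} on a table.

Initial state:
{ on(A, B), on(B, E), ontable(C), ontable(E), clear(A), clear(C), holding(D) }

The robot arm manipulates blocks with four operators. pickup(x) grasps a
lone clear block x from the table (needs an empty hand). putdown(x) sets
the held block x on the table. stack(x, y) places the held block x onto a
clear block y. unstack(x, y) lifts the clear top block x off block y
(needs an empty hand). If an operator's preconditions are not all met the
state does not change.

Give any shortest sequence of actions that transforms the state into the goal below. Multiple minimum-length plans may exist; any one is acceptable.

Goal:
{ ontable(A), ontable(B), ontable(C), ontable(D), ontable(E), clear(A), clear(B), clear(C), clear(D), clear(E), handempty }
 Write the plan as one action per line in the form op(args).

step 1 (putdown(D)): towers=[C; D; E/B/A] holding=-
step 2 (unstack(A, B)): towers=[C; D; E/B] holding=A
step 3 (putdown(A)): towers=[A; C; D; E/B] holding=-
step 4 (unstack(B, E)): towers=[A; C; D; E] holding=B
step 5 (putdown(B)): towers=[A; B; C; D; E] holding=-
goal check: towers=[A; B; C; D; E] holding=- — reached (length 5, optimal by BFS)

putdown(D)
unstack(A, B)
putdown(A)
unstack(B, E)
putdown(B)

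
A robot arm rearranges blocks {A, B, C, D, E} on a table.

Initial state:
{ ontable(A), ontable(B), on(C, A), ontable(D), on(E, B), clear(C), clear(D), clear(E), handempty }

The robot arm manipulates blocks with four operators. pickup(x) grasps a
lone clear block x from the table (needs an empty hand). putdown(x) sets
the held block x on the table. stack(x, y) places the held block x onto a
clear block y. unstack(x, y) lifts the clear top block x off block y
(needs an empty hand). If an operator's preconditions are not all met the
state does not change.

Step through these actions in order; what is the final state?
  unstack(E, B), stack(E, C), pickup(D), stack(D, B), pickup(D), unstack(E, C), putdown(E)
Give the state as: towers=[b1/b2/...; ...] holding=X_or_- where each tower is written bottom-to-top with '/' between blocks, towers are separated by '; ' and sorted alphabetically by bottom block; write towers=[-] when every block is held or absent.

step 1 (unstack(E, B)): towers=[A/C; B; D] holding=E
step 2 (stack(E, C)): towers=[A/C/E; B; D] holding=-
step 3 (pickup(D)): towers=[A/C/E; B] holding=D
step 4 (stack(D, B)): towers=[A/C/E; B/D] holding=-
step 5 (pickup(D)) [no-op]: towers=[A/C/E; B/D] holding=-
step 6 (unstack(E, C)): towers=[A/C; B/D] holding=E
step 7 (putdown(E)): towers=[A/C; B/D; E] holding=-

towers=[A/C; B/D; E] holding=-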